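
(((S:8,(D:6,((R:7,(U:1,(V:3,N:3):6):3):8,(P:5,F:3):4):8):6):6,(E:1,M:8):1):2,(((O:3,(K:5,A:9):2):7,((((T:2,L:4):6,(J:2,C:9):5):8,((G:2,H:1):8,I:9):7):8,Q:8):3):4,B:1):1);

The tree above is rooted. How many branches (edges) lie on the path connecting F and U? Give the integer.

The MRCA of F and U is the node subtending ((R,(U,(V,N))),(P,F)).
From F up to that node: 2 branches. From U up to the same node: 3 branches. Total: 2 + 3 = 5.

5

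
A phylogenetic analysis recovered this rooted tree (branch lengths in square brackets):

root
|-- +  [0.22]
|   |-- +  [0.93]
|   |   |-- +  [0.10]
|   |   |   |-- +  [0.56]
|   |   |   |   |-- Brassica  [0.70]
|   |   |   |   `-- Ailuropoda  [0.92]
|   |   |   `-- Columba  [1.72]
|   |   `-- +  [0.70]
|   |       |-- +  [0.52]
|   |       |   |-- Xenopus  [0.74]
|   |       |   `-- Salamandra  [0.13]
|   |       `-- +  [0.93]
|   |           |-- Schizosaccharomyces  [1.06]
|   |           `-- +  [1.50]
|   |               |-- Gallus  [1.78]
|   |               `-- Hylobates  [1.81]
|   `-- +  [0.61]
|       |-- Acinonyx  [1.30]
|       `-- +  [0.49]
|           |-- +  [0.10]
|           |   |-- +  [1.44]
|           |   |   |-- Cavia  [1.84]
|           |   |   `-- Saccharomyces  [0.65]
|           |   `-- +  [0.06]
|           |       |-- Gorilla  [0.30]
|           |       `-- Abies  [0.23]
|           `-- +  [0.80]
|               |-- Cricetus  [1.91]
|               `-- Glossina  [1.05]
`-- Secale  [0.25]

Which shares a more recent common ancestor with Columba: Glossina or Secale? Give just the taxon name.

The MRCA of Columba and Glossina subtends ((((Brassica,Ailuropoda),Columba),((Xenopus,Salamandra),(Schizosaccharomyces,(Gallus,Hylobates)))),(Acinonyx,(((Cavia,Saccharomyces),(Gorilla,Abies)),(Cricetus,Glossina)))) (15 taxa).
The MRCA of Columba and Secale is the root, subtending the entire tree (16 taxa).
The first is nested inside the second, so Columba shares a more recent common ancestor with Glossina.

Glossina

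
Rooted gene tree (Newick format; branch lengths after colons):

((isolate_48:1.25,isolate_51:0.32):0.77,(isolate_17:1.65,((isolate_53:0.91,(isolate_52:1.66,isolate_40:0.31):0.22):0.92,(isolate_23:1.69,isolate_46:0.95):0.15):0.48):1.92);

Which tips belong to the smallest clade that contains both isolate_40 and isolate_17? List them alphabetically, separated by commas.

isolate_17, isolate_23, isolate_40, isolate_46, isolate_52, isolate_53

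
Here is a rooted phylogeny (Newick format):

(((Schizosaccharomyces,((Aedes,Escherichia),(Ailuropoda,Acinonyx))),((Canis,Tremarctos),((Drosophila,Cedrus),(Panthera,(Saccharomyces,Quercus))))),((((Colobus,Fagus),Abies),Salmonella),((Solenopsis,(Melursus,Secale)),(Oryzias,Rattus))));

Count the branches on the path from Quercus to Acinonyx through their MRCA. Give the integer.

9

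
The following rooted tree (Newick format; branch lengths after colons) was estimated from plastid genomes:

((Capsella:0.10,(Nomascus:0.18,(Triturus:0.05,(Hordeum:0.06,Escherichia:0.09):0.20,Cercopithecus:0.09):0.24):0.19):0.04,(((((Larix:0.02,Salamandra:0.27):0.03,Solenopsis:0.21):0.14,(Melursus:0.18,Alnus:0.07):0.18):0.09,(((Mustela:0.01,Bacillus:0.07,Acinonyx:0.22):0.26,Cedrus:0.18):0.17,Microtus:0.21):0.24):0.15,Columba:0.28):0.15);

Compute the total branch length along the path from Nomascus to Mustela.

1.39

The path runs Nomascus → … → MRCA → … → Mustela; the MRCA is the root of the tree.
Branch lengths along that path: 0.18 + 0.19 + 0.04 + 0.15 + 0.15 + 0.24 + 0.17 + 0.26 + 0.01 = 1.39.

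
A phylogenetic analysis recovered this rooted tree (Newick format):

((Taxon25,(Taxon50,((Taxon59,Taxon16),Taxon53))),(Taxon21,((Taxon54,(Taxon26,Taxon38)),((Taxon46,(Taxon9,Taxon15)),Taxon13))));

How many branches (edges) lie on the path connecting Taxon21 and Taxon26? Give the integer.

The MRCA of Taxon21 and Taxon26 is the node subtending (Taxon21,((Taxon54,(Taxon26,Taxon38)),((Taxon46,(Taxon9,Taxon15)),Taxon13))).
From Taxon21 up to that node: 1 branch. From Taxon26 up to the same node: 4 branches. Total: 1 + 4 = 5.

5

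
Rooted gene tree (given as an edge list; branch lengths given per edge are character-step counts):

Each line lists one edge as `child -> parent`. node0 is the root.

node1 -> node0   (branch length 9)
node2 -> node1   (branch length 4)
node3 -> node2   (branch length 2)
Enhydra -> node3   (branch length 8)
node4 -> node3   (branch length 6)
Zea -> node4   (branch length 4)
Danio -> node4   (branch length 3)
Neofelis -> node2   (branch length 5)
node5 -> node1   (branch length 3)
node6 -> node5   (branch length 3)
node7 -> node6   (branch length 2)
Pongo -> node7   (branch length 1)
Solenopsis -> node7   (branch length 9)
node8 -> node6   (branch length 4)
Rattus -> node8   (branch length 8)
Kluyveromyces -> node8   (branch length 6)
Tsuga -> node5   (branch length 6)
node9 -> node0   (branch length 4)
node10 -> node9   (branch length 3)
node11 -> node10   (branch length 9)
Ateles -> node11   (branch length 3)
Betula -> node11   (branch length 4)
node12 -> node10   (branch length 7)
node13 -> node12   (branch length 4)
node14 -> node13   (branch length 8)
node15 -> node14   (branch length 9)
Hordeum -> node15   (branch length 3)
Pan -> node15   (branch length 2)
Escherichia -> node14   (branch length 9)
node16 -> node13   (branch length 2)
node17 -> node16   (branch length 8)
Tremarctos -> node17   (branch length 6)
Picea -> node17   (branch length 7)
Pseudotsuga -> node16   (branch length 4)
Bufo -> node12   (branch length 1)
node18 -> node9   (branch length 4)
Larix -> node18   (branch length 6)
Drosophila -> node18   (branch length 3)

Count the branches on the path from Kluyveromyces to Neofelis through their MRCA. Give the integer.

The MRCA of Kluyveromyces and Neofelis is the node subtending (((Enhydra,(Zea,Danio)),Neofelis),(((Pongo,Solenopsis),(Rattus,Kluyveromyces)),Tsuga)).
From Kluyveromyces up to that node: 4 branches. From Neofelis up to the same node: 2 branches. Total: 4 + 2 = 6.

6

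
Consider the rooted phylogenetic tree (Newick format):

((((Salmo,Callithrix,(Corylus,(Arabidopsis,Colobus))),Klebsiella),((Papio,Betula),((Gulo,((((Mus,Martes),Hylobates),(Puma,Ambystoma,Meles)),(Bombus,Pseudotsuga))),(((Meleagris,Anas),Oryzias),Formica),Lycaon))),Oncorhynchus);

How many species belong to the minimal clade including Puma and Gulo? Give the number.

9

The MRCA of Puma and Gulo is the node subtending (Gulo,((((Mus,Martes),Hylobates),(Puma,Ambystoma,Meles)),(Bombus,Pseudotsuga))).
That clade contains 9 terminal taxa: Ambystoma, Bombus, Gulo, Hylobates, Martes, Meles, Mus, Pseudotsuga, Puma.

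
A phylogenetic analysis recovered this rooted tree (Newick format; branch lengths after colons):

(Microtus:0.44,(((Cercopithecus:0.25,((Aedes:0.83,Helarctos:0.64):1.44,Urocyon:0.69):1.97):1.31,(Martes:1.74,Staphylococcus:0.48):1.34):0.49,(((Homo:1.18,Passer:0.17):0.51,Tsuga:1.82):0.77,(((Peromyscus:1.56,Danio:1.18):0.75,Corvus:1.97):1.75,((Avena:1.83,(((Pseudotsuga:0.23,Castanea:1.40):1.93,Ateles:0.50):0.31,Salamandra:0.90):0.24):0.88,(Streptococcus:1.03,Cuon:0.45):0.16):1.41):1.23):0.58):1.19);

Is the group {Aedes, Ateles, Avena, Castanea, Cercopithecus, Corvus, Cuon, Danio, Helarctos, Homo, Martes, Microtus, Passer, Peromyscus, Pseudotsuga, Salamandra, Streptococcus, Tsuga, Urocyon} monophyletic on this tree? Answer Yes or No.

The MRCA of the listed taxa is the root, so the smallest clade containing them is the whole tree.
That clade also contains Staphylococcus, which is not in the proposed group, so the group is not monophyletic.

No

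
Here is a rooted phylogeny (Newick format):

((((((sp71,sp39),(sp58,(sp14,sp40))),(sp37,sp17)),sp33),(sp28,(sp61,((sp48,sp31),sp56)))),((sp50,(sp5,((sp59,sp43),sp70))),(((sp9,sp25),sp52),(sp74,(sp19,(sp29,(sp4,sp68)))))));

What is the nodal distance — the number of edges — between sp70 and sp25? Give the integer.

The MRCA of sp70 and sp25 is the node subtending ((sp50,(sp5,((sp59,sp43),sp70))),(((sp9,sp25),sp52),(sp74,(sp19,(sp29,(sp4,sp68)))))).
From sp70 up to that node: 4 branches. From sp25 up to the same node: 4 branches. Total: 4 + 4 = 8.

8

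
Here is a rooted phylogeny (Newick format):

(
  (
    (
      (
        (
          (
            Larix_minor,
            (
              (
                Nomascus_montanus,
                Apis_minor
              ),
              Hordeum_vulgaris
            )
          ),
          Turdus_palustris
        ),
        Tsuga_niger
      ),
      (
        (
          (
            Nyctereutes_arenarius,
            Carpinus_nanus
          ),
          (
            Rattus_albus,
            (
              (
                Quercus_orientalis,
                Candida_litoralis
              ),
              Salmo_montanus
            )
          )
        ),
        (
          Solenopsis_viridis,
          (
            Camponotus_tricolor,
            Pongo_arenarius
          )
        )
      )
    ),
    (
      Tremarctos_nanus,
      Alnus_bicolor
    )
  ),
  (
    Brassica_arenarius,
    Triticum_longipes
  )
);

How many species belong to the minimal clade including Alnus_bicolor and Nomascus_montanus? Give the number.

The MRCA of Alnus_bicolor and Nomascus_montanus is the node subtending (((((Larix_minor,((Nomascus_montanus,Apis_minor),Hordeum_vulgaris)),Turdus_palustris),Tsuga_niger),(((Nyctereutes_arenarius,Carpinus_nanus),(Rattus_albus,((Quercus_orientalis,Candida_litoralis),Salmo_montanus))),(Solenopsis_viridis,(Camponotus_tricolor,Pongo_arenarius)))),(Tremarctos_nanus,Alnus_bicolor)).
That clade contains 17 terminal taxa: Alnus_bicolor, Apis_minor, Camponotus_tricolor, Candida_litoralis, Carpinus_nanus, Hordeum_vulgaris, Larix_minor, Nomascus_montanus, Nyctereutes_arenarius, Pongo_arenarius, Quercus_orientalis, Rattus_albus, Salmo_montanus, Solenopsis_viridis, Tremarctos_nanus, Tsuga_niger, Turdus_palustris.

17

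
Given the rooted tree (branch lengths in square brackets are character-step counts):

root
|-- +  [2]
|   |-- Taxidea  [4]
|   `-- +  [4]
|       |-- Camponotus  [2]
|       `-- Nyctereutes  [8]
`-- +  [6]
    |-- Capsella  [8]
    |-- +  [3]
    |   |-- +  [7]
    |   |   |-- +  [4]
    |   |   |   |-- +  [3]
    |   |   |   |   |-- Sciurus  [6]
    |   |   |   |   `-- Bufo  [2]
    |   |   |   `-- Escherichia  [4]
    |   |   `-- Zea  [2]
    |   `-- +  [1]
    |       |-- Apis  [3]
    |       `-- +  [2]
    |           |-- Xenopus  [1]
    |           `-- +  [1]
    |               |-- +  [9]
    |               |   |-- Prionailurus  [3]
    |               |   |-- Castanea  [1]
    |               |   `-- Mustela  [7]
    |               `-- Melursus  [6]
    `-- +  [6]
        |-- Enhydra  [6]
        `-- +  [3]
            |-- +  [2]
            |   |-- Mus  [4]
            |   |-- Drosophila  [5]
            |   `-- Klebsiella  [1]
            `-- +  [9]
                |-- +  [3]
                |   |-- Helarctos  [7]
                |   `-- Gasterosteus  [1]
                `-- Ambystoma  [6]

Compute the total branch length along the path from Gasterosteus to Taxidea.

34

The path runs Gasterosteus → … → MRCA → … → Taxidea; the MRCA is the root of the tree.
Branch lengths along that path: 1 + 3 + 9 + 3 + 6 + 6 + 2 + 4 = 34.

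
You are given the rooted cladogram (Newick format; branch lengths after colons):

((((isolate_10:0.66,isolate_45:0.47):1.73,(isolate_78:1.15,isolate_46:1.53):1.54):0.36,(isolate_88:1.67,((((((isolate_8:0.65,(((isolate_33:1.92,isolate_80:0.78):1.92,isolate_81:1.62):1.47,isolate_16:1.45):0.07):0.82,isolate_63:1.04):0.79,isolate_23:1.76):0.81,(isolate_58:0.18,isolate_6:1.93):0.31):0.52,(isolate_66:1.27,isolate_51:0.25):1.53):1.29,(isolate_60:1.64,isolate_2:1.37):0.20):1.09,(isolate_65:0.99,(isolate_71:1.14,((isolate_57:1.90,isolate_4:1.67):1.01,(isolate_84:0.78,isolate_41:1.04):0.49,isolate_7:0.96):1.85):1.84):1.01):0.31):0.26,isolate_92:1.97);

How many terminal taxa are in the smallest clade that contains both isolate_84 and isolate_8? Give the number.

The MRCA of isolate_84 and isolate_8 is the node subtending (isolate_88,((((((isolate_8,(((isolate_33,isolate_80),isolate_81),isolate_16)),isolate_63),isolate_23),(isolate_58,isolate_6)),(isolate_66,isolate_51)),(isolate_60,isolate_2)),(isolate_65,(isolate_71,((isolate_57,isolate_4),(isolate_84,isolate_41),isolate_7)))).
That clade contains 21 terminal taxa: isolate_16, isolate_2, isolate_23, isolate_33, isolate_4, isolate_41, isolate_51, isolate_57, isolate_58, isolate_6, isolate_60, isolate_63, isolate_65, isolate_66, isolate_7, isolate_71, isolate_8, isolate_80, isolate_81, isolate_84, isolate_88.

21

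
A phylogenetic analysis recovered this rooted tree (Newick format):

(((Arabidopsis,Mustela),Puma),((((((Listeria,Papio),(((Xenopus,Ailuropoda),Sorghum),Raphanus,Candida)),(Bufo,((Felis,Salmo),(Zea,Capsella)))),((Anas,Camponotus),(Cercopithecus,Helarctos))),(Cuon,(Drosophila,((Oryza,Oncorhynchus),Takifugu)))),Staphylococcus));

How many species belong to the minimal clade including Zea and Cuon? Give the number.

21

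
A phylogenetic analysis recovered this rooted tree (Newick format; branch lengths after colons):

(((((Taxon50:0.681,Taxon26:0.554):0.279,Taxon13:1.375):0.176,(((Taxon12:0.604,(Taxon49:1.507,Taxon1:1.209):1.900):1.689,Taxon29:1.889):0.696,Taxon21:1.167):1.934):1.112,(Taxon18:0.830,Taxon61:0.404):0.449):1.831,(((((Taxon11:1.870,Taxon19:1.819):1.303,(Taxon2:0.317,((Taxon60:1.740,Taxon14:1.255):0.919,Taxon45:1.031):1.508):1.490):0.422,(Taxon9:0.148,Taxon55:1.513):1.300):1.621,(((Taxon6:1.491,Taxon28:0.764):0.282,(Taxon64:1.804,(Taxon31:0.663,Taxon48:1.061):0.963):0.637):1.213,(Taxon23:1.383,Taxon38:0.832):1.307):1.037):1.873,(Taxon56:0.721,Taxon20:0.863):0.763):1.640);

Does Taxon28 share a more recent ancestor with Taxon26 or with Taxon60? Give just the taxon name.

Taxon60

The MRCA of Taxon28 and Taxon60 subtends ((((Taxon11,Taxon19),(Taxon2,((Taxon60,Taxon14),Taxon45))),(Taxon9,Taxon55)),(((Taxon6,Taxon28),(Taxon64,(Taxon31,Taxon48))),(Taxon23,Taxon38))) (15 taxa).
The MRCA of Taxon28 and Taxon26 is the root, subtending the entire tree (27 taxa).
The first is nested inside the second, so Taxon28 shares a more recent common ancestor with Taxon60.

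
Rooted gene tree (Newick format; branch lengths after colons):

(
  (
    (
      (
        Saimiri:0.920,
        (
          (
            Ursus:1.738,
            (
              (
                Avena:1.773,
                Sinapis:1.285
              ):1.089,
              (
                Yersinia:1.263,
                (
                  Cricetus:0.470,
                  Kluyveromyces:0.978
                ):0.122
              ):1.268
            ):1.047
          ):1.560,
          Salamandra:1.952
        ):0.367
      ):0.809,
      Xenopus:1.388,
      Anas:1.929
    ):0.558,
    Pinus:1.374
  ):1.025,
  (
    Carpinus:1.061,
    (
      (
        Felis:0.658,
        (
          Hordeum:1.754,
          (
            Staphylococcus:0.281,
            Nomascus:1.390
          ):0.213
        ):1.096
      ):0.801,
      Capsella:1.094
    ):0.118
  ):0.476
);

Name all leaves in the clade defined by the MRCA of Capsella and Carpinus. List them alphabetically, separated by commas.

Tracing Capsella: it sits inside ((Felis,(Hordeum,(Staphylococcus,Nomascus))),Capsella).
Tracing Carpinus: it sits inside (Carpinus,((Felis,(Hordeum,(Staphylococcus,Nomascus))),Capsella)).
The smallest clade enclosing both is (Carpinus,((Felis,(Hordeum,(Staphylococcus,Nomascus))),Capsella)); the answer is its 6 terminal taxa in alphabetical order.

Capsella, Carpinus, Felis, Hordeum, Nomascus, Staphylococcus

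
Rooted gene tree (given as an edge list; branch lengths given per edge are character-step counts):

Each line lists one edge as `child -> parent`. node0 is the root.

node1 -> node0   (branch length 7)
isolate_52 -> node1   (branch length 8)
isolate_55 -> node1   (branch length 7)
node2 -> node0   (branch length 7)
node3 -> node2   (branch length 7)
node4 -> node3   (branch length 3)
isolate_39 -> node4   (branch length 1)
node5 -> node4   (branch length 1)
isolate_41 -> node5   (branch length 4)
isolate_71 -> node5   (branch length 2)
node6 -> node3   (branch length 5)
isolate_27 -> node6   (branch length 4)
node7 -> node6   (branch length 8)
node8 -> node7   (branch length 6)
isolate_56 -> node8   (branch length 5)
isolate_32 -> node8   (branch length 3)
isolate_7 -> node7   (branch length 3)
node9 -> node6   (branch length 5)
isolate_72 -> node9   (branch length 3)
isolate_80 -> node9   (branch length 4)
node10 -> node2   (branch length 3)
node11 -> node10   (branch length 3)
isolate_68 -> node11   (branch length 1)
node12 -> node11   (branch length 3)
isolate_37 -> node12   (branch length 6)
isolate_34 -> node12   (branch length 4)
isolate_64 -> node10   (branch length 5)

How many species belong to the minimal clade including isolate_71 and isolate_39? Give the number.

3

The MRCA of isolate_71 and isolate_39 is the node subtending (isolate_39,(isolate_41,isolate_71)).
That clade contains 3 terminal taxa: isolate_39, isolate_41, isolate_71.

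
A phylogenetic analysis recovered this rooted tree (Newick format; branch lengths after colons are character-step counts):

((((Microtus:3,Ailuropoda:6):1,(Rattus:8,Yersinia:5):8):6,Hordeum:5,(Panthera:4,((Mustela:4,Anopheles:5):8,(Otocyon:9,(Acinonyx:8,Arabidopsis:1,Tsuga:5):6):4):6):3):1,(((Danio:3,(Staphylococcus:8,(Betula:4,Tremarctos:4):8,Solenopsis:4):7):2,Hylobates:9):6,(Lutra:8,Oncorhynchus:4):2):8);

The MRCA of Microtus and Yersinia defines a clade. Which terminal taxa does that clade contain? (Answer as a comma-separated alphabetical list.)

Tracing Microtus: it sits inside (Microtus,Ailuropoda).
Tracing Yersinia: it sits inside (Rattus,Yersinia).
The smallest clade enclosing both is ((Microtus,Ailuropoda),(Rattus,Yersinia)); the answer is its 4 terminal taxa in alphabetical order.

Ailuropoda, Microtus, Rattus, Yersinia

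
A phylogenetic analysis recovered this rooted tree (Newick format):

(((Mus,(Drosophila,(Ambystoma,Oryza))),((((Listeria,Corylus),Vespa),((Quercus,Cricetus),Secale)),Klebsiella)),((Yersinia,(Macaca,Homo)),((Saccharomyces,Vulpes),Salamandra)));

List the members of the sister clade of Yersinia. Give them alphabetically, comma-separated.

Yersinia attaches to the tree at the node subtending (Yersinia,(Macaca,Homo)).
The other lineage descending from that same node — the sister group — is (Macaca,Homo); its 2 tips in alphabetical order are the answer.

Homo, Macaca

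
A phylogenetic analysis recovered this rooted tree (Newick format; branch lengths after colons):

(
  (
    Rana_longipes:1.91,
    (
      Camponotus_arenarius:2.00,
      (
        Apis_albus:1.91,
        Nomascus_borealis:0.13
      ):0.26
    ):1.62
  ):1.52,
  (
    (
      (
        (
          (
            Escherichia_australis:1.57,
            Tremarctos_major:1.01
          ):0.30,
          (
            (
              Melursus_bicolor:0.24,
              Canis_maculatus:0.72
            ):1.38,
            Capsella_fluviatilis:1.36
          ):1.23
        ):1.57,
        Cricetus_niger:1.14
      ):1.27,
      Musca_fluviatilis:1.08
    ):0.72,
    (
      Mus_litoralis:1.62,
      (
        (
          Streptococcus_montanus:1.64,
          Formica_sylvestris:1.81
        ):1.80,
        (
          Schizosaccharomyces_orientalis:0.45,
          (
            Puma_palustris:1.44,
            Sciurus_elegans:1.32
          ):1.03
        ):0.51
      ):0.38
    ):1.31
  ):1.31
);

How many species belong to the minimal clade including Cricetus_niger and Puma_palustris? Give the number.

13

The MRCA of Cricetus_niger and Puma_palustris is the node subtending (((((Escherichia_australis,Tremarctos_major),((Melursus_bicolor,Canis_maculatus),Capsella_fluviatilis)),Cricetus_niger),Musca_fluviatilis),(Mus_litoralis,((Streptococcus_montanus,Formica_sylvestris),(Schizosaccharomyces_orientalis,(Puma_palustris,Sciurus_elegans))))).
That clade contains 13 terminal taxa: Canis_maculatus, Capsella_fluviatilis, Cricetus_niger, Escherichia_australis, Formica_sylvestris, Melursus_bicolor, Mus_litoralis, Musca_fluviatilis, Puma_palustris, Schizosaccharomyces_orientalis, Sciurus_elegans, Streptococcus_montanus, Tremarctos_major.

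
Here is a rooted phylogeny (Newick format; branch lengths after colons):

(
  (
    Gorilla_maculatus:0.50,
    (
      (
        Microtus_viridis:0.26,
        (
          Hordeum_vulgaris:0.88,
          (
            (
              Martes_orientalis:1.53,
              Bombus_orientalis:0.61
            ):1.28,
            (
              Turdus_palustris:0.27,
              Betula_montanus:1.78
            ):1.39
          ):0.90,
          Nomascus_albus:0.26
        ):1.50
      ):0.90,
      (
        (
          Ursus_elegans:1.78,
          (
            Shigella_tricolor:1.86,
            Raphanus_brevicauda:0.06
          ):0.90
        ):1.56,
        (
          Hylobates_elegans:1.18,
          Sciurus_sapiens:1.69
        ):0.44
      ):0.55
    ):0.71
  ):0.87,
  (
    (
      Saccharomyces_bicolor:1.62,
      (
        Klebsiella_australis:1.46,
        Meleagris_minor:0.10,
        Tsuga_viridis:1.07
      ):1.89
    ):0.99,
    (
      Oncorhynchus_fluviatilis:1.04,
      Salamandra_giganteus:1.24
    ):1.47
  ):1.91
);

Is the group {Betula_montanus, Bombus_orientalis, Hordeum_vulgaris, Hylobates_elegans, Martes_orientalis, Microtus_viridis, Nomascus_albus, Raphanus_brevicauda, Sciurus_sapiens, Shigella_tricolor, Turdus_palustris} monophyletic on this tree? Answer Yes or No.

The MRCA of the listed taxa subtends ((Microtus_viridis,(Hordeum_vulgaris,((Martes_orientalis,Bombus_orientalis),(Turdus_palustris,Betula_montanus)),Nomascus_albus)),((Ursus_elegans,(Shigella_tricolor,Raphanus_brevicauda)),(Hylobates_elegans,Sciurus_sapiens))).
That clade also contains Ursus_elegans, which is not in the proposed group, so the group is not monophyletic.

No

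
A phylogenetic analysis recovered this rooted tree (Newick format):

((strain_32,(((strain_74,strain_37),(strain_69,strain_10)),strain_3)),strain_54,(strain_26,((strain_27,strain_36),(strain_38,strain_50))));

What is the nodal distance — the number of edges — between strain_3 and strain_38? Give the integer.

7

The MRCA of strain_3 and strain_38 is the root of the tree.
From strain_3 up to that node: 3 branches. From strain_38 up to the same node: 4 branches. Total: 3 + 4 = 7.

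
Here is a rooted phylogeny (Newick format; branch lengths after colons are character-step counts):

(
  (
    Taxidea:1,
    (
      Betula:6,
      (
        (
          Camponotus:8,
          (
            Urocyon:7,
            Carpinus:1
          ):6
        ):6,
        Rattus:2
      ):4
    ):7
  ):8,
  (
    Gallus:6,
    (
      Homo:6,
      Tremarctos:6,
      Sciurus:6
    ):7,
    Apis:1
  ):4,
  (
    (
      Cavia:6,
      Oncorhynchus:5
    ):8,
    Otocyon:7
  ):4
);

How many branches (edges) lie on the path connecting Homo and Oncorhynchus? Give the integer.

The MRCA of Homo and Oncorhynchus is the root of the tree.
From Homo up to that node: 3 branches. From Oncorhynchus up to the same node: 3 branches. Total: 3 + 3 = 6.

6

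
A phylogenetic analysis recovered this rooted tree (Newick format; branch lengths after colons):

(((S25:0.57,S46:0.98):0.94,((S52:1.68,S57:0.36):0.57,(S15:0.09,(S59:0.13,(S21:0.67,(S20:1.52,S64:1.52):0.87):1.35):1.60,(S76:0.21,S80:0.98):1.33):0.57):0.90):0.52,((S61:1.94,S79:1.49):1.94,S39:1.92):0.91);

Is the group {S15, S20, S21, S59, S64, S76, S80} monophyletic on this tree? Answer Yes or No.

The most recent common ancestor of these taxa subtends (S15,(S59,(S21,(S20,S64))),(S76,S80)).
That clade has exactly 7 tips — every listed taxon and nothing else — so the group is monophyletic.

Yes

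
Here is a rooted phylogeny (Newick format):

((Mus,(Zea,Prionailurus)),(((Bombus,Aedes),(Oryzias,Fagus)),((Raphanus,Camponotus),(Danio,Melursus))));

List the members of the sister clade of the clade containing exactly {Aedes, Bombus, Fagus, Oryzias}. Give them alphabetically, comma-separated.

Camponotus, Danio, Melursus, Raphanus

The clade containing exactly {Aedes, Bombus, Fagus, Oryzias} attaches to the tree at the node subtending (((Bombus,Aedes),(Oryzias,Fagus)),((Raphanus,Camponotus),(Danio,Melursus))).
The other lineage descending from that same node — the sister group — is ((Raphanus,Camponotus),(Danio,Melursus)); its 4 tips in alphabetical order are the answer.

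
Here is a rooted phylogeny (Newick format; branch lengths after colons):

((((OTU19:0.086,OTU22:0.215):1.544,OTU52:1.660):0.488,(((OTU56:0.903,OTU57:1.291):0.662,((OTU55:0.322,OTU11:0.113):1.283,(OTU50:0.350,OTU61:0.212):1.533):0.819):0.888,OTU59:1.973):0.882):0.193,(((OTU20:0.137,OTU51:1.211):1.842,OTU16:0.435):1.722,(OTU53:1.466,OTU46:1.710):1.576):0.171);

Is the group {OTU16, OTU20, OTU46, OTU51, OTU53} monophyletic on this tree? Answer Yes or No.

The most recent common ancestor of these taxa subtends (((OTU20,OTU51),OTU16),(OTU53,OTU46)).
That clade has exactly 5 tips — every listed taxon and nothing else — so the group is monophyletic.

Yes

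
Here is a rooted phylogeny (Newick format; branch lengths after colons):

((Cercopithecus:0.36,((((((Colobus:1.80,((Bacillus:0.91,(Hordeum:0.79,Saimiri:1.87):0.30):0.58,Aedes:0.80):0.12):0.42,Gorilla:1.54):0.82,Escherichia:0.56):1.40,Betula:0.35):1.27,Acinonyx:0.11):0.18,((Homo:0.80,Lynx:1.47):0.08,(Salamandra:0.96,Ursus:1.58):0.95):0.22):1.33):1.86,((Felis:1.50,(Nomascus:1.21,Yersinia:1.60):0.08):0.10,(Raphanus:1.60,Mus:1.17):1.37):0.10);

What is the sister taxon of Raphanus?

Mus

Raphanus attaches to the tree at the node subtending (Raphanus,Mus).
The other lineage descending from that same node — the sister group — is the single tip Mus.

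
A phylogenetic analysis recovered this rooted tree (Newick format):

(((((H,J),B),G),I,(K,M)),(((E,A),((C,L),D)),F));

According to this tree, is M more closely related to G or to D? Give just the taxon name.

The MRCA of M and G subtends ((((H,J),B),G),I,(K,M)) (7 taxa).
The MRCA of M and D is the root, subtending the entire tree (13 taxa).
The first is nested inside the second, so M shares a more recent common ancestor with G.

G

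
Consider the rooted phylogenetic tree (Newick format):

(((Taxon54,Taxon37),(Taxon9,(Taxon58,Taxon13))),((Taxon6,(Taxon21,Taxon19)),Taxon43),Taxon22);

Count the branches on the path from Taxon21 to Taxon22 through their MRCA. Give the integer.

5

The MRCA of Taxon21 and Taxon22 is the root of the tree.
From Taxon21 up to that node: 4 branches. From Taxon22 up to the same node: 1 branch. Total: 4 + 1 = 5.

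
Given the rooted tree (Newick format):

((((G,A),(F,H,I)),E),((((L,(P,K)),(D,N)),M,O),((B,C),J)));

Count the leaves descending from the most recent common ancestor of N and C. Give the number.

The MRCA of N and C is the node subtending ((((L,(P,K)),(D,N)),M,O),((B,C),J)).
That clade contains 10 terminal taxa: B, C, D, J, K, L, M, N, O, P.

10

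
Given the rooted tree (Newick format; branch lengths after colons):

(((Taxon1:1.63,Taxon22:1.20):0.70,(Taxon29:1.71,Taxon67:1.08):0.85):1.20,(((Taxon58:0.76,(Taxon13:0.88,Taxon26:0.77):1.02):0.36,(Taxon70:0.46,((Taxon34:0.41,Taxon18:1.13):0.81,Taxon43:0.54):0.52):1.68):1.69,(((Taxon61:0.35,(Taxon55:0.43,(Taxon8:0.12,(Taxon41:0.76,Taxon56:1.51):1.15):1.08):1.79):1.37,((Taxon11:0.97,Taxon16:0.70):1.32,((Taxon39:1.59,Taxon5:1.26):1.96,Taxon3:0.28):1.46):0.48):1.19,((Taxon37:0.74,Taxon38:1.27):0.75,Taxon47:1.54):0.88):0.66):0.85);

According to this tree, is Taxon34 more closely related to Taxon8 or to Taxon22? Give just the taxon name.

The MRCA of Taxon34 and Taxon8 subtends (((Taxon58,(Taxon13,Taxon26)),(Taxon70,((Taxon34,Taxon18),Taxon43))),(((Taxon61,(Taxon55,(Taxon8,(Taxon41,Taxon56)))),((Taxon11,Taxon16),((Taxon39,Taxon5),Taxon3))),((Taxon37,Taxon38),Taxon47))) (20 taxa).
The MRCA of Taxon34 and Taxon22 is the root, subtending the entire tree (24 taxa).
The first is nested inside the second, so Taxon34 shares a more recent common ancestor with Taxon8.

Taxon8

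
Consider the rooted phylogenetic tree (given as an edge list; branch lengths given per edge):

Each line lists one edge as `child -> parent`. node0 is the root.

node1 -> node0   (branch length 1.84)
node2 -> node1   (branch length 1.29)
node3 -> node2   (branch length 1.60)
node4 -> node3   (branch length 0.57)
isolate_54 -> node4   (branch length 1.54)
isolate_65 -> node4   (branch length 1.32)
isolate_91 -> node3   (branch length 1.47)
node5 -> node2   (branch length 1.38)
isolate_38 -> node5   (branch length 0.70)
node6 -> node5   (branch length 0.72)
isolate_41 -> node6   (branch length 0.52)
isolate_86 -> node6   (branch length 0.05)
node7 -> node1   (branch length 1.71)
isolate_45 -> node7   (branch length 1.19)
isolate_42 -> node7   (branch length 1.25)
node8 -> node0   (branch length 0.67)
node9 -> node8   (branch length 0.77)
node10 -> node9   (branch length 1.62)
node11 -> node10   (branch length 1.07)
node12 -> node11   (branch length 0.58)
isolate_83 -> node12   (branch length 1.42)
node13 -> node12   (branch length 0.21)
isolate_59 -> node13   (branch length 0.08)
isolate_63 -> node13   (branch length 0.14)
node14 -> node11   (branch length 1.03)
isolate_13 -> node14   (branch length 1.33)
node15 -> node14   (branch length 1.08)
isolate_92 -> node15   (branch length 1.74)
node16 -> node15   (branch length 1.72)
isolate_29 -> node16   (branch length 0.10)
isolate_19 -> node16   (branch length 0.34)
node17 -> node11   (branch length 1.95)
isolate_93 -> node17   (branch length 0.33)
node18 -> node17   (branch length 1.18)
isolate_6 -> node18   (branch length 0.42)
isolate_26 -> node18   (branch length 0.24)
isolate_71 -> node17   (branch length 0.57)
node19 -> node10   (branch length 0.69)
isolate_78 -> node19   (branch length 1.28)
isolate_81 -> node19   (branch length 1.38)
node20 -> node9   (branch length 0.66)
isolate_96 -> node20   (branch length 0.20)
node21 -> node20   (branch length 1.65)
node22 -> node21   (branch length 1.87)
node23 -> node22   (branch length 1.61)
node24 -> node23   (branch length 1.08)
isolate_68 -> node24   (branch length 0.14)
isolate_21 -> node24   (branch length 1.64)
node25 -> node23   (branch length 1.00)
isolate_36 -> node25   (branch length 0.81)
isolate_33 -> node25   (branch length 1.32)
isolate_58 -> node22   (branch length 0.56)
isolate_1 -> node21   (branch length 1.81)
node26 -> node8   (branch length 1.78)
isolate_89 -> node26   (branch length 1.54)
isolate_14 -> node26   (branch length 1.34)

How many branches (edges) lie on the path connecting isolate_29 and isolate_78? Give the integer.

7

The MRCA of isolate_29 and isolate_78 is the node subtending (((isolate_83,(isolate_59,isolate_63)),(isolate_13,(isolate_92,(isolate_29,isolate_19))),(isolate_93,(isolate_6,isolate_26),isolate_71)),(isolate_78,isolate_81)).
From isolate_29 up to that node: 5 branches. From isolate_78 up to the same node: 2 branches. Total: 5 + 2 = 7.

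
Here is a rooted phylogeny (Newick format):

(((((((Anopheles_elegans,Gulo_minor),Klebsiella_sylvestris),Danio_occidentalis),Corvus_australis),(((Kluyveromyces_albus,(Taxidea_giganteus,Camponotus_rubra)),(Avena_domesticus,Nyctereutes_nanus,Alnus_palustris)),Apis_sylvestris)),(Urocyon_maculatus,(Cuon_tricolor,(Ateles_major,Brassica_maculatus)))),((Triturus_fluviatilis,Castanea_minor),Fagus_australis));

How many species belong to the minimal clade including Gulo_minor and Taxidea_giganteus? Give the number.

The MRCA of Gulo_minor and Taxidea_giganteus is the node subtending (((((Anopheles_elegans,Gulo_minor),Klebsiella_sylvestris),Danio_occidentalis),Corvus_australis),(((Kluyveromyces_albus,(Taxidea_giganteus,Camponotus_rubra)),(Avena_domesticus,Nyctereutes_nanus,Alnus_palustris)),Apis_sylvestris)).
That clade contains 12 terminal taxa: Alnus_palustris, Anopheles_elegans, Apis_sylvestris, Avena_domesticus, Camponotus_rubra, Corvus_australis, Danio_occidentalis, Gulo_minor, Klebsiella_sylvestris, Kluyveromyces_albus, Nyctereutes_nanus, Taxidea_giganteus.

12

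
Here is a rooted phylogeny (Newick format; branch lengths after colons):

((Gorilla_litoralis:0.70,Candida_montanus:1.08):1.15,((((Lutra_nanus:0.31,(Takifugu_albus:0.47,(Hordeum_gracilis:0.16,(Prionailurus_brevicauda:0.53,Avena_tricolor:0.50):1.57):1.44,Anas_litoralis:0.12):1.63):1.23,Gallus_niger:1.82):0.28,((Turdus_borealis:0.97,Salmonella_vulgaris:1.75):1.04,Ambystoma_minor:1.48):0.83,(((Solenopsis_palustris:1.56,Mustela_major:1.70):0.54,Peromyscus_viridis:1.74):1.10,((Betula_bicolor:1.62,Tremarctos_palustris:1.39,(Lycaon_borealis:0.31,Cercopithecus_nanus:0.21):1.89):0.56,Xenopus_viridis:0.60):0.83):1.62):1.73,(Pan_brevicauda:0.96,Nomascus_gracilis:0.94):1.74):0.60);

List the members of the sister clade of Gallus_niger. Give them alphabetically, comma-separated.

Anas_litoralis, Avena_tricolor, Hordeum_gracilis, Lutra_nanus, Prionailurus_brevicauda, Takifugu_albus

Gallus_niger attaches to the tree at the node subtending ((Lutra_nanus,(Takifugu_albus,(Hordeum_gracilis,(Prionailurus_brevicauda,Avena_tricolor)),Anas_litoralis)),Gallus_niger).
The other lineage descending from that same node — the sister group — is (Lutra_nanus,(Takifugu_albus,(Hordeum_gracilis,(Prionailurus_brevicauda,Avena_tricolor)),Anas_litoralis)); its 6 tips in alphabetical order are the answer.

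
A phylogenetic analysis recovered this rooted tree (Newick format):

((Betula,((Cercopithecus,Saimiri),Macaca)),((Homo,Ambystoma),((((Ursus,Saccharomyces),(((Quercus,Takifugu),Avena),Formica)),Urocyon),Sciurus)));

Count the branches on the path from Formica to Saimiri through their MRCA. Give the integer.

10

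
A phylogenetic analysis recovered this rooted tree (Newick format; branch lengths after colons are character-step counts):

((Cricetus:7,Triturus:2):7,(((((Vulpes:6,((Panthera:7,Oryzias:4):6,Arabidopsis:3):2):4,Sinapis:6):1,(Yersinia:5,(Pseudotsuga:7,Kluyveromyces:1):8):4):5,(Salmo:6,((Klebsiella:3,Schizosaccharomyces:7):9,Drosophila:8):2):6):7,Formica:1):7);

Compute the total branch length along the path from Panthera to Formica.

33

The path runs Panthera → … → MRCA → … → Formica; the MRCA is the node subtending (((((Vulpes,((Panthera,Oryzias),Arabidopsis)),Sinapis),(Yersinia,(Pseudotsuga,Kluyveromyces))),(Salmo,((Klebsiella,Schizosaccharomyces),Drosophila))),Formica).
Branch lengths along that path: 7 + 6 + 2 + 4 + 1 + 5 + 7 + 1 = 33.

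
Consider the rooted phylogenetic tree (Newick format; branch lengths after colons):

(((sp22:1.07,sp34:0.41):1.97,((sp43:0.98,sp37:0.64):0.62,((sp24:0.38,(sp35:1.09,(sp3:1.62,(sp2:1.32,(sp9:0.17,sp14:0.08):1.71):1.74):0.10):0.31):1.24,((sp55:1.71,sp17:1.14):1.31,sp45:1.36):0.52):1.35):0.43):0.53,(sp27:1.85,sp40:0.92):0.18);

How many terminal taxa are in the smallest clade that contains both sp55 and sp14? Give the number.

9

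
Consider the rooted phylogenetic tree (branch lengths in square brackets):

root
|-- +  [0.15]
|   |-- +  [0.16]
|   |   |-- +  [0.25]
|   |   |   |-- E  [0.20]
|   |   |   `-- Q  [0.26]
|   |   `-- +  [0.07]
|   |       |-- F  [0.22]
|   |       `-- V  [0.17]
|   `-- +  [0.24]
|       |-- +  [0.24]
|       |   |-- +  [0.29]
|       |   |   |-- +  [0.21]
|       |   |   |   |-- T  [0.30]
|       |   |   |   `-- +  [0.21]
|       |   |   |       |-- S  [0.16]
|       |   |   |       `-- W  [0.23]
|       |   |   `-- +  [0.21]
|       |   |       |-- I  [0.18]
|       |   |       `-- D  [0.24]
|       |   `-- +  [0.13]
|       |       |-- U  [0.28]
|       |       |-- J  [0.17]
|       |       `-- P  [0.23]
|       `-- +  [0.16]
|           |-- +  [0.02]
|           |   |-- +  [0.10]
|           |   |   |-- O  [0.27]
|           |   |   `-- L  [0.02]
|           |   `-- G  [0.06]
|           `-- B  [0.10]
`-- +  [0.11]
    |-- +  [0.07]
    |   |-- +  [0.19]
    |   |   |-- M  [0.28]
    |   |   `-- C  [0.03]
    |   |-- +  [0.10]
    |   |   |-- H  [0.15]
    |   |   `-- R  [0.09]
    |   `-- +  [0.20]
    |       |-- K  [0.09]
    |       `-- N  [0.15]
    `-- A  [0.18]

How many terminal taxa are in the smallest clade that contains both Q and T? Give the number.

16

The MRCA of Q and T is the node subtending (((E,Q),(F,V)),((((T,(S,W)),(I,D)),(U,J,P)),(((O,L),G),B))).
That clade contains 16 terminal taxa: B, D, E, F, G, I, J, L, O, P, Q, S, T, U, V, W.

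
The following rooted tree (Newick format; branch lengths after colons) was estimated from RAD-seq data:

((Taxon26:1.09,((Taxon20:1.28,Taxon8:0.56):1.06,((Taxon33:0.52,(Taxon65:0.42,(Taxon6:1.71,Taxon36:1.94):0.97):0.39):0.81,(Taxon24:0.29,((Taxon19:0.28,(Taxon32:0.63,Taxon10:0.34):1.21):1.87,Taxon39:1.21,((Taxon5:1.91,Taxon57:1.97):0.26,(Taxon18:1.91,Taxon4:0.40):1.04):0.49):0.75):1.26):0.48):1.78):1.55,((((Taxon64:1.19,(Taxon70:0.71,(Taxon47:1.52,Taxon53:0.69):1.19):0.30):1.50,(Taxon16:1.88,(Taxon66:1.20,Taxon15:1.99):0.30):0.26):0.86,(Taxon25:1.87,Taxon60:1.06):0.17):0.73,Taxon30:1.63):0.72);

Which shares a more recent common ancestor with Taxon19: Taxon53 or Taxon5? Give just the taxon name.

Taxon5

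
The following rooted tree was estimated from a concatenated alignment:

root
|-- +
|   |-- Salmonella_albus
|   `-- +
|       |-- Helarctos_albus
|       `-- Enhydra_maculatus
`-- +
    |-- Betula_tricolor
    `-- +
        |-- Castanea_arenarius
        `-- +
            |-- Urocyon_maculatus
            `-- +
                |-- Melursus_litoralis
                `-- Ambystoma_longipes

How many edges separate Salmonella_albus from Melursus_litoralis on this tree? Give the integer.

7

The MRCA of Salmonella_albus and Melursus_litoralis is the root of the tree.
From Salmonella_albus up to that node: 2 branches. From Melursus_litoralis up to the same node: 5 branches. Total: 2 + 5 = 7.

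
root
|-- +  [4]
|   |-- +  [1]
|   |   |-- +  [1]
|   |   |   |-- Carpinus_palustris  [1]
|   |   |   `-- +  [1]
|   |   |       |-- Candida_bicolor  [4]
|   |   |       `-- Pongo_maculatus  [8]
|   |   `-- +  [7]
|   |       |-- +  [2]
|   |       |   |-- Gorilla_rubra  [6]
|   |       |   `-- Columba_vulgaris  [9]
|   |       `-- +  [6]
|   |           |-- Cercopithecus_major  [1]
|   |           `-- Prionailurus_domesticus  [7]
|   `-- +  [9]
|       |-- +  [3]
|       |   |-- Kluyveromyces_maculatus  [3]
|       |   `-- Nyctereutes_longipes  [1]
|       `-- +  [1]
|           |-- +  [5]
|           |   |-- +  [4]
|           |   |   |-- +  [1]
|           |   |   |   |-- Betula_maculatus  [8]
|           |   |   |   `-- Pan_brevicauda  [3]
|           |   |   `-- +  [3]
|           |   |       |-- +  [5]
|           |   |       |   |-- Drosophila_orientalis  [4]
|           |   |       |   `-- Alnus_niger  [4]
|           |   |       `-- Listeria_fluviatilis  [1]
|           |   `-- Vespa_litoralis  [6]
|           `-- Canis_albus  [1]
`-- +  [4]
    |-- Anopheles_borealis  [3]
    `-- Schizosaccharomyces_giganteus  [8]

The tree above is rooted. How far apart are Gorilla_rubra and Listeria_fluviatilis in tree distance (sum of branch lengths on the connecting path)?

The path runs Gorilla_rubra → … → MRCA → … → Listeria_fluviatilis; the MRCA is the node subtending (((Carpinus_palustris,(Candida_bicolor,Pongo_maculatus)),((Gorilla_rubra,Columba_vulgaris),(Cercopithecus_major,Prionailurus_domesticus))),((Kluyveromyces_maculatus,Nyctereutes_longipes),((((Betula_maculatus,Pan_brevicauda),((Drosophila_orientalis,Alnus_niger),Listeria_fluviatilis)),Vespa_litoralis),Canis_albus))).
Branch lengths along that path: 6 + 2 + 7 + 1 + 9 + 1 + 5 + 4 + 3 + 1 = 39.

39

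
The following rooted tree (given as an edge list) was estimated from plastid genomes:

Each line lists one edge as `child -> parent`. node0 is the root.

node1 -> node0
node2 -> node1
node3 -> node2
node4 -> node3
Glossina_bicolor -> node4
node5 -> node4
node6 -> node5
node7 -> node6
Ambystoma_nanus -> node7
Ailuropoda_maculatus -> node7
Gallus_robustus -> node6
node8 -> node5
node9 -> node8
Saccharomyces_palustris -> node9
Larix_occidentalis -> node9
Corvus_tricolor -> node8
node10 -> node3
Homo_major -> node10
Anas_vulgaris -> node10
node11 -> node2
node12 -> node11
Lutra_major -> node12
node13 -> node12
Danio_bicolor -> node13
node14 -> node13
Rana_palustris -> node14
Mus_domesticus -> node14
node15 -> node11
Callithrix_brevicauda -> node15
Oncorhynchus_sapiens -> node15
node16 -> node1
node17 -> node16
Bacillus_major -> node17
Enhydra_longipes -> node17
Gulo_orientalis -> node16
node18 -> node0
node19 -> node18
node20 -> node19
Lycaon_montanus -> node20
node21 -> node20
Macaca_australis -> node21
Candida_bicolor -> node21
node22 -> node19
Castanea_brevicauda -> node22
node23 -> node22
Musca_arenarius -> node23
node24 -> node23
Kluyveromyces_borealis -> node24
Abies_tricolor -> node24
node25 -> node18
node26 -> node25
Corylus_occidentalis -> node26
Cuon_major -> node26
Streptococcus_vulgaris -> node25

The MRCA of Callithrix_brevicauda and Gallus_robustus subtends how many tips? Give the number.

15

The MRCA of Callithrix_brevicauda and Gallus_robustus is the node subtending (((Glossina_bicolor,(((Ambystoma_nanus,Ailuropoda_maculatus),Gallus_robustus),((Saccharomyces_palustris,Larix_occidentalis),Corvus_tricolor))),(Homo_major,Anas_vulgaris)),((Lutra_major,(Danio_bicolor,(Rana_palustris,Mus_domesticus))),(Callithrix_brevicauda,Oncorhynchus_sapiens))).
That clade contains 15 terminal taxa: Ailuropoda_maculatus, Ambystoma_nanus, Anas_vulgaris, Callithrix_brevicauda, Corvus_tricolor, Danio_bicolor, Gallus_robustus, Glossina_bicolor, Homo_major, Larix_occidentalis, Lutra_major, Mus_domesticus, Oncorhynchus_sapiens, Rana_palustris, Saccharomyces_palustris.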